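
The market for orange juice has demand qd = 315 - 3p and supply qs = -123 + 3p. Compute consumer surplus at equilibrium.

Consumer surplus = 1536

Equilibrium: 315 - 3p = -123 + 3p gives p* = 73, q* = 96.
Demand choke price (qd = 0): p = 105.
CS = ½(105 − 73)(96) = 1536.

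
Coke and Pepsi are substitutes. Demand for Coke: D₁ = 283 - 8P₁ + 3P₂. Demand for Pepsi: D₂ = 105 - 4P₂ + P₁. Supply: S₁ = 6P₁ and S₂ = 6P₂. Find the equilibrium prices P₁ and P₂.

P₁ = 3145/137, P₂ = 1753/137

Market 1: 283 - 8P₁ + 3P₂ = 6P₁ → 14P₁ - 3P₂ = 283.
Market 2: 10P₂ - P₁ = 105.
Eliminating P₂: 10×(1) + 3×(2) gives 137P₁ = 3145, so P₁ = 3145/137.
Back-substitute into (2): P₂ = (105 + 1×3145/137) / 10 = 1753/137.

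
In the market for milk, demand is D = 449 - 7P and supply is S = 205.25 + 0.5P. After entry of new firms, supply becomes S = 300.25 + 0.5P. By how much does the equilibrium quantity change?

ΔQ = 266/3

Original equilibrium: P* = 32.5, Q* = 221.5.
New equilibrium: 449 - 7P = 300.25 + 0.5P, so 148.75 = 7.5P and P' = 119/6; Q' = 449 − 7(119/6) = 1861/6.
Change in quantity: 1861/6 − 221.5 = 266/3.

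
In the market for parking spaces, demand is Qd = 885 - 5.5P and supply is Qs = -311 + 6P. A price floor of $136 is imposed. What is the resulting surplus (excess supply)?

Equilibrium price would be P* = 104, so the floor at 136 binds.
At P = 136: Qd = 137, Qs = 505.
Surplus = 505 − 137 = 368.

Surplus = 368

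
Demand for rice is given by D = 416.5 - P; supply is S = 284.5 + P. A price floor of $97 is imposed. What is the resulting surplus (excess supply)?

Surplus = 62

Equilibrium price would be P* = 66, so the floor at 97 binds.
At P = 97: D = 319.5, S = 381.5.
Surplus = 381.5 − 319.5 = 62.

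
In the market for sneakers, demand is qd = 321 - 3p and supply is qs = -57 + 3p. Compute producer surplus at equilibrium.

Equilibrium: 321 - 3p = -57 + 3p gives p* = 63, q* = 132.
Supply starts at p = 19 (where qs = 0).
PS = ½(63 − 19)(132) = 2904.

Producer surplus = 2904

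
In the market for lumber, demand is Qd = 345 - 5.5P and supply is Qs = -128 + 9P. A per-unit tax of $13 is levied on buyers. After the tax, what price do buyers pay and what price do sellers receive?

Buyers pay 1180/29, sellers receive 803/29

Pre-tax equilibrium: P* = 946/29, Q* = 4802/29.
Tax on buyers shifts demand to Qd = 345 − 5.5(P + 13) = 273.5 - 5.5P.
273.5 - 5.5P = -128 + 9P gives seller price Ps = 803/29; buyers pay Pb = 803/29 + 13 = 1180/29.
New quantity: Q = 345 − 5.5(1180/29) = 3515/29.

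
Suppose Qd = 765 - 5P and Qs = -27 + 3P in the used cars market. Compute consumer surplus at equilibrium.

Equilibrium: 765 - 5P = -27 + 3P gives P* = 99, Q* = 270.
Demand choke price (Qd = 0): P = 153.
CS = ½(153 − 99)(270) = 7290.

Consumer surplus = 7290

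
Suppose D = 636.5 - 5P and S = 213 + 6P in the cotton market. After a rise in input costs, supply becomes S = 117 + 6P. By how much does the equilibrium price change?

ΔP = 96/11

Original equilibrium: P* = 38.5, Q* = 444.
New equilibrium: 636.5 - 5P = 117 + 6P, so 519.5 = 11P and P' = 1039/22; Q' = 636.5 − 5(1039/22) = 4404/11.
Change in price: 1039/22 − 38.5 = 96/11.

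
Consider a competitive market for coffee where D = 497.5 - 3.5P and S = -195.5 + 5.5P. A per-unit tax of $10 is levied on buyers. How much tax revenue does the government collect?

Pre-tax equilibrium: P* = 77, Q* = 228.
Tax on buyers shifts demand to D = 497.5 − 3.5(P + 10) = 462.5 - 3.5P.
462.5 - 3.5P = -195.5 + 5.5P gives seller price Ps = 658/9; buyers pay Pb = 658/9 + 10 = 748/9.
New quantity: Q = 497.5 − 3.5(748/9) = 3719/18.
Revenue = 10 × 3719/18 = 18595/9.

Tax revenue = 18595/9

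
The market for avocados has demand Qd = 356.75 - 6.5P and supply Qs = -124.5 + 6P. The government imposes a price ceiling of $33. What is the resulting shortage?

Shortage = 68.75

Equilibrium price would be P* = 38.5, so the ceiling at 33 binds.
At P = 33: Qd = 356.75 − 6.5(33) = 142.25, Qs = -124.5 + 6(33) = 73.5.
Shortage = 142.25 − 73.5 = 68.75.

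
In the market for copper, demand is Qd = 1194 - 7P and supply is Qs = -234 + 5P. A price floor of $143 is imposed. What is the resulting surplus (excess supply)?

Surplus = 288

Equilibrium price would be P* = 119, so the floor at 143 binds.
At P = 143: Qd = 193, Qs = 481.
Surplus = 481 − 193 = 288.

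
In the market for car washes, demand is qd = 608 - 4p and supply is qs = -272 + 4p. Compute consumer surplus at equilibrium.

Equilibrium: 608 - 4p = -272 + 4p gives p* = 110, q* = 168.
Demand choke price (qd = 0): p = 152.
CS = ½(152 − 110)(168) = 3528.

Consumer surplus = 3528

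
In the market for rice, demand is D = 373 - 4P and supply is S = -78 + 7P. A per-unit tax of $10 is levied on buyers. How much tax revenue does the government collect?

Tax revenue = 20190/11

Pre-tax equilibrium: P* = 41, Q* = 209.
Tax on buyers shifts demand to D = 373 − 4(P + 10) = 333 - 4P.
333 - 4P = -78 + 7P gives seller price Ps = 411/11; buyers pay Pb = 411/11 + 10 = 521/11.
New quantity: Q = 373 − 4(521/11) = 2019/11.
Revenue = 10 × 2019/11 = 20190/11.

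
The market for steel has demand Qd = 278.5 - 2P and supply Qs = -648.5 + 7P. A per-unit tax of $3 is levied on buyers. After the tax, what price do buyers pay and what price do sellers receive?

Pre-tax equilibrium: P* = 103, Q* = 72.5.
Tax on buyers shifts demand to Qd = 278.5 − 2(P + 3) = 272.5 - 2P.
272.5 - 2P = -648.5 + 7P gives seller price Ps = 307/3; buyers pay Pb = 307/3 + 3 = 316/3.
New quantity: Q = 278.5 − 2(316/3) = 407/6.

Buyers pay 316/3, sellers receive 307/3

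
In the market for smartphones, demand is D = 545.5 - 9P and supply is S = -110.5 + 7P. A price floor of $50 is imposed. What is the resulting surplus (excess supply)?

Equilibrium price would be P* = 41, so the floor at 50 binds.
At P = 50: D = 95.5, S = 239.5.
Surplus = 239.5 − 95.5 = 144.

Surplus = 144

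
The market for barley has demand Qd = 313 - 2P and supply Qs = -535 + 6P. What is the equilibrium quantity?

Set Qd = Qs: 313 - 2P = -535 + 6P.
848 = 8P, so P* = 106.
Q* = 313 − 2(106) = 101.

Q* = 101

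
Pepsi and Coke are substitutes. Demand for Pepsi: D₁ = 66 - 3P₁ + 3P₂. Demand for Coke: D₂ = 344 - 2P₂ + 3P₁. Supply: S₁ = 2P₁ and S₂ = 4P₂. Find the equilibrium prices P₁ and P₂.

P₁ = 68, P₂ = 274/3

Market 1: 66 - 3P₁ + 3P₂ = 2P₁ → 5P₁ - 3P₂ = 66.
Market 2: 6P₂ - 3P₁ = 344.
Eliminating P₂: 6×(1) + 3×(2) gives 21P₁ = 1428, so P₁ = 68.
Back-substitute into (2): P₂ = (344 + 3×68) / 6 = 274/3.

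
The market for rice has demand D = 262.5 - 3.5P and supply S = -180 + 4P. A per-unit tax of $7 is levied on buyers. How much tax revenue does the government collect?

Tax revenue = 4508/15

Pre-tax equilibrium: P* = 59, Q* = 56.
Tax on buyers shifts demand to D = 262.5 − 3.5(P + 7) = 238 - 3.5P.
238 - 3.5P = -180 + 4P gives seller price Ps = 836/15; buyers pay Pb = 836/15 + 7 = 941/15.
New quantity: Q = 262.5 − 3.5(941/15) = 644/15.
Revenue = 7 × 644/15 = 4508/15.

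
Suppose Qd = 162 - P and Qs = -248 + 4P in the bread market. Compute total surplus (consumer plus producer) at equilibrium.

Equilibrium: 162 - P = -248 + 4P gives P* = 82, Q* = 80.
Demand choke price: P = 162; supply starts at P = 62.
CS = ½(162 − 82)(80) = 3200; PS = ½(82 − 62)(80) = 800.

Total surplus = 4000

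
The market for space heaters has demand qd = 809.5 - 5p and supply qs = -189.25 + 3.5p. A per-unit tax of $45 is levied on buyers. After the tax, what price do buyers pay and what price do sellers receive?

Buyers pay 4625/34, sellers receive 3095/34

Pre-tax equilibrium: p* = 117.5, q* = 222.
Tax on buyers shifts demand to qd = 809.5 − 5(p + 45) = 584.5 - 5p.
584.5 - 5p = -189.25 + 3.5p gives seller price ps = 3095/34; buyers pay pb = 3095/34 + 45 = 4625/34.
New quantity: q = 809.5 − 5(4625/34) = 2199/17.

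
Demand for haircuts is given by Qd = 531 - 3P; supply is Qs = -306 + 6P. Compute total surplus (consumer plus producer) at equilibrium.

Total surplus = 15876

Equilibrium: 531 - 3P = -306 + 6P gives P* = 93, Q* = 252.
Demand choke price: P = 177; supply starts at P = 51.
CS = ½(177 − 93)(252) = 10584; PS = ½(93 − 51)(252) = 5292.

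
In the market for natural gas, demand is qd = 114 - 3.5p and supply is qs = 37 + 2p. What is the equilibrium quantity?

q* = 65

Set qd = qs: 114 - 3.5p = 37 + 2p.
77 = 5.5p, so p* = 14.
q* = 114 − 3.5(14) = 65.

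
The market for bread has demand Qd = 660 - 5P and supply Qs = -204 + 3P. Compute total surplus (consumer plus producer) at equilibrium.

Total surplus = 3840

Equilibrium: 660 - 5P = -204 + 3P gives P* = 108, Q* = 120.
Demand choke price: P = 132; supply starts at P = 68.
CS = ½(132 − 108)(120) = 1440; PS = ½(108 − 68)(120) = 2400.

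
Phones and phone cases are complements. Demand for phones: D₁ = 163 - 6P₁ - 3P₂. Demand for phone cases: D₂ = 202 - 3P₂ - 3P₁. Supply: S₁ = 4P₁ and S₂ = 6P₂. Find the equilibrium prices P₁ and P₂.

P₁ = 287/27, P₂ = 1531/81

Market 1: 163 - 6P₁ - 3P₂ = 4P₁ → 10P₁ + 3P₂ = 163.
Market 2: 9P₂ + 3P₁ = 202.
Eliminating P₂: 9×(1) − 3×(2) gives 81P₁ = 861, so P₁ = 287/27.
Back-substitute into (2): P₂ = (202 − 3×287/27) / 9 = 1531/81.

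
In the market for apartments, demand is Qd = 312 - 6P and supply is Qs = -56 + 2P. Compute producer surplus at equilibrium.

Producer surplus = 324

Equilibrium: 312 - 6P = -56 + 2P gives P* = 46, Q* = 36.
Supply starts at P = 28 (where Qs = 0).
PS = ½(46 − 28)(36) = 324.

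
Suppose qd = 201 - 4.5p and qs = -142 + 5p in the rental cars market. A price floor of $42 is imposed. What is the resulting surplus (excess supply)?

Surplus = 56

Equilibrium price would be p* = 686/19, so the floor at 42 binds.
At p = 42: qd = 12, qs = 68.
Surplus = 68 − 12 = 56.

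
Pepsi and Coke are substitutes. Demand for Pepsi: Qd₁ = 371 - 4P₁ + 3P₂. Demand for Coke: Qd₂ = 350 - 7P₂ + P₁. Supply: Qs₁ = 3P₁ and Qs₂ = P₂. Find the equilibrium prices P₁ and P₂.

P₁ = 4018/53, P₂ = 2821/53

Market 1: 371 - 4P₁ + 3P₂ = 3P₁ → 7P₁ - 3P₂ = 371.
Market 2: 8P₂ - P₁ = 350.
Eliminating P₂: 8×(1) + 3×(2) gives 53P₁ = 4018, so P₁ = 4018/53.
Back-substitute into (2): P₂ = (350 + 1×4018/53) / 8 = 2821/53.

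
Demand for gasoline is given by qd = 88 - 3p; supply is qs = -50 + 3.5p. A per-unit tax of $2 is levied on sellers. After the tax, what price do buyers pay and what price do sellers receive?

Buyers pay 290/13, sellers receive 264/13

Pre-tax equilibrium: p* = 276/13, q* = 316/13.
Tax on sellers shifts supply to qs = -50 + 3.5(p − 2) = -57 + 3.5p.
88 - 3p = -57 + 3.5p gives buyer price pb = 290/13; sellers receive ps = 290/13 − 2 = 264/13.
New quantity: q = 88 − 3(290/13) = 274/13.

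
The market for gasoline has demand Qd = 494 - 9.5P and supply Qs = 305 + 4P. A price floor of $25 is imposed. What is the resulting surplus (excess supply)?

Equilibrium price would be P* = 14, so the floor at 25 binds.
At P = 25: Qd = 256.5, Qs = 405.
Surplus = 405 − 256.5 = 148.5.

Surplus = 148.5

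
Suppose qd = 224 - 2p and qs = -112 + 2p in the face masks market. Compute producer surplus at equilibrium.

Equilibrium: 224 - 2p = -112 + 2p gives p* = 84, q* = 56.
Supply starts at p = 56 (where qs = 0).
PS = ½(84 − 56)(56) = 784.

Producer surplus = 784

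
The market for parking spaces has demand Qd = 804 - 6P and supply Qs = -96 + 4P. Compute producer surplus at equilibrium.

Equilibrium: 804 - 6P = -96 + 4P gives P* = 90, Q* = 264.
Supply starts at P = 24 (where Qs = 0).
PS = ½(90 − 24)(264) = 8712.

Producer surplus = 8712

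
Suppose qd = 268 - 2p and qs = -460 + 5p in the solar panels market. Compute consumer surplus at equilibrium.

Consumer surplus = 900

Equilibrium: 268 - 2p = -460 + 5p gives p* = 104, q* = 60.
Demand choke price (qd = 0): p = 134.
CS = ½(134 − 104)(60) = 900.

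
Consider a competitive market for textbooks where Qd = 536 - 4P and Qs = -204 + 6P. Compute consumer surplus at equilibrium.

Equilibrium: 536 - 4P = -204 + 6P gives P* = 74, Q* = 240.
Demand choke price (Qd = 0): P = 134.
CS = ½(134 − 74)(240) = 7200.

Consumer surplus = 7200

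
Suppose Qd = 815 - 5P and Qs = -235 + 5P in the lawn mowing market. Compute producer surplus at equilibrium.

Equilibrium: 815 - 5P = -235 + 5P gives P* = 105, Q* = 290.
Supply starts at P = 47 (where Qs = 0).
PS = ½(105 − 47)(290) = 8410.

Producer surplus = 8410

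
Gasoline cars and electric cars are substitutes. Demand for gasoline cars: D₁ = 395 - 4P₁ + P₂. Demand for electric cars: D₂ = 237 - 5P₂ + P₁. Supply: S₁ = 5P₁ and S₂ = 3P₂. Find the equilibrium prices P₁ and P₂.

Market 1: 395 - 4P₁ + P₂ = 5P₁ → 9P₁ - P₂ = 395.
Market 2: 8P₂ - P₁ = 237.
Eliminating P₂: 8×(1) + 1×(2) gives 71P₁ = 3397, so P₁ = 3397/71.
Back-substitute into (2): P₂ = (237 + 1×3397/71) / 8 = 2528/71.

P₁ = 3397/71, P₂ = 2528/71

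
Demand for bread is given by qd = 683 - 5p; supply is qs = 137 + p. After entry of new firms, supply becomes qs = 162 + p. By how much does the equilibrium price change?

Δp = -25/6

Original equilibrium: p* = 91, q* = 228.
New equilibrium: 683 - 5p = 162 + p, so 521 = 6p and p' = 521/6; q' = 683 − 5(521/6) = 1493/6.
Change in price: 521/6 − 91 = -25/6.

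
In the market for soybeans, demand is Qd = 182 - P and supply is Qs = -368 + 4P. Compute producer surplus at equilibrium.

Producer surplus = 648

Equilibrium: 182 - P = -368 + 4P gives P* = 110, Q* = 72.
Supply starts at P = 92 (where Qs = 0).
PS = ½(110 − 92)(72) = 648.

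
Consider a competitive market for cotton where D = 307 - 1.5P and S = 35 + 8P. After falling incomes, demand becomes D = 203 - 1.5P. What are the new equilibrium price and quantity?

Original equilibrium: P* = 544/19, Q* = 5017/19.
New equilibrium: 203 - 1.5P = 35 + 8P, so 168 = 9.5P and P' = 336/19; Q' = 203 − 1.5(336/19) = 3353/19.

P' = 336/19, Q' = 3353/19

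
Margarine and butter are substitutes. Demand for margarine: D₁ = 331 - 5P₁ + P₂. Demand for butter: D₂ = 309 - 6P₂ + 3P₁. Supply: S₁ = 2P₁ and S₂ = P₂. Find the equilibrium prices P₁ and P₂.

Market 1: 331 - 5P₁ + P₂ = 2P₁ → 7P₁ - P₂ = 331.
Market 2: 7P₂ - 3P₁ = 309.
Eliminating P₂: 7×(1) + 1×(2) gives 46P₁ = 2626, so P₁ = 1313/23.
Back-substitute into (2): P₂ = (309 + 3×1313/23) / 7 = 1578/23.

P₁ = 1313/23, P₂ = 1578/23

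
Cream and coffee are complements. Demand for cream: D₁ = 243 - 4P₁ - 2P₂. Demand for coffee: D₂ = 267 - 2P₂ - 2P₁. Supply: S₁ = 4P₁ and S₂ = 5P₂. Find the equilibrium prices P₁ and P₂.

Market 1: 243 - 4P₁ - 2P₂ = 4P₁ → 8P₁ + 2P₂ = 243.
Market 2: 7P₂ + 2P₁ = 267.
Eliminating P₂: 7×(1) − 2×(2) gives 52P₁ = 1167, so P₁ = 1167/52.
Back-substitute into (2): P₂ = (267 − 2×1167/52) / 7 = 825/26.

P₁ = 1167/52, P₂ = 825/26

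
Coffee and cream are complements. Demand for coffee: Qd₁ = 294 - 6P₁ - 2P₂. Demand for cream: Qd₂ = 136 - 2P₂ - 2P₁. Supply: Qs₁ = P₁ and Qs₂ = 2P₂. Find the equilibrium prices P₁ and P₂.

Market 1: 294 - 6P₁ - 2P₂ = P₁ → 7P₁ + 2P₂ = 294.
Market 2: 4P₂ + 2P₁ = 136.
Eliminating P₂: 4×(1) − 2×(2) gives 24P₁ = 904, so P₁ = 113/3.
Back-substitute into (2): P₂ = (136 − 2×113/3) / 4 = 91/6.

P₁ = 113/3, P₂ = 91/6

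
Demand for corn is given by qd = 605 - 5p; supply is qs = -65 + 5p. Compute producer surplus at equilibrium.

Equilibrium: 605 - 5p = -65 + 5p gives p* = 67, q* = 270.
Supply starts at p = 13 (where qs = 0).
PS = ½(67 − 13)(270) = 7290.

Producer surplus = 7290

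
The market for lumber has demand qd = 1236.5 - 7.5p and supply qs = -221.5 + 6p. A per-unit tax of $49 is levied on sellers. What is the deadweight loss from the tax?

Pre-tax equilibrium: p* = 108, q* = 426.5.
Tax on sellers shifts supply to qs = -221.5 + 6(p − 49) = -515.5 + 6p.
1236.5 - 7.5p = -515.5 + 6p gives buyer price pb = 1168/9; sellers receive ps = 1168/9 − 49 = 727/9.
New quantity: q = 1236.5 − 7.5(1168/9) = 1579/6.
DWL = ½ × 49 × (426.5 − 1579/6) = 12005/3.

Deadweight loss = 12005/3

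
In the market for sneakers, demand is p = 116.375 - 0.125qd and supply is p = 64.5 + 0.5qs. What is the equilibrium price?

Set the two price expressions equal: 116.375 - 0.125q = 64.5 + 0.5q.
51.875 = 0.625q, so q* = 83.
p* = 116.375 − (0.125)(83) = 106.

p* = 106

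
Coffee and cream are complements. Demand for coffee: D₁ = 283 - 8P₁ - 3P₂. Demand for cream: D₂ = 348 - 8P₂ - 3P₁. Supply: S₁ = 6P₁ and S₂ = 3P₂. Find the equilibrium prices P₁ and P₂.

Market 1: 283 - 8P₁ - 3P₂ = 6P₁ → 14P₁ + 3P₂ = 283.
Market 2: 11P₂ + 3P₁ = 348.
Eliminating P₂: 11×(1) − 3×(2) gives 145P₁ = 2069, so P₁ = 2069/145.
Back-substitute into (2): P₂ = (348 − 3×2069/145) / 11 = 4023/145.

P₁ = 2069/145, P₂ = 4023/145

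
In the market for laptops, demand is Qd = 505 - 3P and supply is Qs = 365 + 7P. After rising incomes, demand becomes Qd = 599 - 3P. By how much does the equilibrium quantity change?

ΔQ = 65.8

Original equilibrium: P* = 14, Q* = 463.
New equilibrium: 599 - 3P = 365 + 7P, so 234 = 10P and P' = 23.4; Q' = 599 − 3(23.4) = 528.8.
Change in quantity: 528.8 − 463 = 65.8.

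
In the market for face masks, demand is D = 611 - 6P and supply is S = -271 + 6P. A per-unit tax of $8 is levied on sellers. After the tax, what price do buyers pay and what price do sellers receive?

Buyers pay $77.5, sellers receive $69.5

Pre-tax equilibrium: P* = 73.5, Q* = 170.
Tax on sellers shifts supply to S = -271 + 6(P − 8) = -319 + 6P.
611 - 6P = -319 + 6P gives buyer price Pb = 77.5; sellers receive Ps = 77.5 − 8 = 69.5.
New quantity: Q = 611 − 6(77.5) = 146.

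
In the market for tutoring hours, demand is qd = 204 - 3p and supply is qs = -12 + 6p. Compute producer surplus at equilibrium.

Equilibrium: 204 - 3p = -12 + 6p gives p* = 24, q* = 132.
Supply starts at p = 2 (where qs = 0).
PS = ½(24 − 2)(132) = 1452.

Producer surplus = 1452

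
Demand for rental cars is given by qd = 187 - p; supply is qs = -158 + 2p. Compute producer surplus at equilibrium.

Equilibrium: 187 - p = -158 + 2p gives p* = 115, q* = 72.
Supply starts at p = 79 (where qs = 0).
PS = ½(115 − 79)(72) = 1296.

Producer surplus = 1296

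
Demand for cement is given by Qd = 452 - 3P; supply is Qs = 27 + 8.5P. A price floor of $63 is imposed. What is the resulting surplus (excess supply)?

Surplus = 299.5

Equilibrium price would be P* = 850/23, so the floor at 63 binds.
At P = 63: Qd = 263, Qs = 562.5.
Surplus = 562.5 − 263 = 299.5.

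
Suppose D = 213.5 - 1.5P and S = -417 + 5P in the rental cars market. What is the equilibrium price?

Set D = S: 213.5 - 1.5P = -417 + 5P.
630.5 = 6.5P, so P* = 97.
Q* = 213.5 − 1.5(97) = 68.

P* = 97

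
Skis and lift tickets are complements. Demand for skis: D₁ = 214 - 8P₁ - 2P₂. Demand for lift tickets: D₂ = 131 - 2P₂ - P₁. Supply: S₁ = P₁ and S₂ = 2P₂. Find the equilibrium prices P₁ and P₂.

Market 1: 214 - 8P₁ - 2P₂ = P₁ → 9P₁ + 2P₂ = 214.
Market 2: 4P₂ + P₁ = 131.
Eliminating P₂: 4×(1) − 2×(2) gives 34P₁ = 594, so P₁ = 297/17.
Back-substitute into (2): P₂ = (131 − 1×297/17) / 4 = 965/34.

P₁ = 297/17, P₂ = 965/34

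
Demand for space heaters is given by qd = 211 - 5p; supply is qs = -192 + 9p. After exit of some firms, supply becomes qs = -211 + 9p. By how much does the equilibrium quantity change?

Δq = -95/14

Original equilibrium: p* = 403/14, q* = 939/14.
New equilibrium: 211 - 5p = -211 + 9p, so 422 = 14p and p' = 211/7; q' = 211 − 5(211/7) = 422/7.
Change in quantity: 422/7 − 939/14 = -95/14.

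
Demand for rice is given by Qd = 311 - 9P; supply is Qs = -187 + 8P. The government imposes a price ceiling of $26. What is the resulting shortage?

Equilibrium price would be P* = 498/17, so the ceiling at 26 binds.
At P = 26: Qd = 311 − 9(26) = 77, Qs = -187 + 8(26) = 21.
Shortage = 77 − 21 = 56.

Shortage = 56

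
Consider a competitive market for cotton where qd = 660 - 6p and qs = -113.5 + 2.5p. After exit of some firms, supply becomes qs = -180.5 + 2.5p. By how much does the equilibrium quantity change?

Original equilibrium: p* = 91, q* = 114.
New equilibrium: 660 - 6p = -180.5 + 2.5p, so 840.5 = 8.5p and p' = 1681/17; q' = 660 − 6(1681/17) = 1134/17.
Change in quantity: 1134/17 − 114 = -804/17.

Δq = -804/17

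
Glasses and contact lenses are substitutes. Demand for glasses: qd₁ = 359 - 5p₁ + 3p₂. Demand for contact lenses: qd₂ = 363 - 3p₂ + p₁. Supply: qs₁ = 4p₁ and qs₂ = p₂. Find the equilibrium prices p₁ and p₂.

Market 1: 359 - 5p₁ + 3p₂ = 4p₁ → 9p₁ - 3p₂ = 359.
Market 2: 4p₂ - p₁ = 363.
Eliminating p₂: 4×(1) + 3×(2) gives 33p₁ = 2525, so p₁ = 2525/33.
Back-substitute into (2): p₂ = (363 + 1×2525/33) / 4 = 3626/33.

p₁ = 2525/33, p₂ = 3626/33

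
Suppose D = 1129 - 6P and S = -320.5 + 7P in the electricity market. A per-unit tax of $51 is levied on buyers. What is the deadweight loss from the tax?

Pre-tax equilibrium: P* = 111.5, Q* = 460.
Tax on buyers shifts demand to D = 1129 − 6(P + 51) = 823 - 6P.
823 - 6P = -320.5 + 7P gives seller price Ps = 2287/26; buyers pay Pb = 2287/26 + 51 = 3613/26.
New quantity: Q = 1129 − 6(3613/26) = 3838/13.
DWL = ½ × 51 × (460 − 3838/13) = 54621/13.

Deadweight loss = 54621/13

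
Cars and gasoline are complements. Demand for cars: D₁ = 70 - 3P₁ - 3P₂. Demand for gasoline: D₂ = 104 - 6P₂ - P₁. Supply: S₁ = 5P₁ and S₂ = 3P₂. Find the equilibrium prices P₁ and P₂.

P₁ = 106/23, P₂ = 254/23

Market 1: 70 - 3P₁ - 3P₂ = 5P₁ → 8P₁ + 3P₂ = 70.
Market 2: 9P₂ + P₁ = 104.
Eliminating P₂: 9×(1) − 3×(2) gives 69P₁ = 318, so P₁ = 106/23.
Back-substitute into (2): P₂ = (104 − 1×106/23) / 9 = 254/23.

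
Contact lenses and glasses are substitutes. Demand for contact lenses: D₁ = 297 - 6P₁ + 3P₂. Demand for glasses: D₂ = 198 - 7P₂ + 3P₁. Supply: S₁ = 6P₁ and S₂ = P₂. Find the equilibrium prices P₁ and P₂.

P₁ = 990/29, P₂ = 1089/29

Market 1: 297 - 6P₁ + 3P₂ = 6P₁ → 12P₁ - 3P₂ = 297.
Market 2: 8P₂ - 3P₁ = 198.
Eliminating P₂: 8×(1) + 3×(2) gives 87P₁ = 2970, so P₁ = 990/29.
Back-substitute into (2): P₂ = (198 + 3×990/29) / 8 = 1089/29.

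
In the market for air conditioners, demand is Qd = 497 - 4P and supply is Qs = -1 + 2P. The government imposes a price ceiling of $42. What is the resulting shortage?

Shortage = 246

Equilibrium price would be P* = 83, so the ceiling at 42 binds.
At P = 42: Qd = 497 − 4(42) = 329, Qs = -1 + 2(42) = 83.
Shortage = 329 − 83 = 246.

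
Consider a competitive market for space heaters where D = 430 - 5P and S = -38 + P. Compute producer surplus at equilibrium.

Producer surplus = 800

Equilibrium: 430 - 5P = -38 + P gives P* = 78, Q* = 40.
Supply starts at P = 38 (where S = 0).
PS = ½(78 − 38)(40) = 800.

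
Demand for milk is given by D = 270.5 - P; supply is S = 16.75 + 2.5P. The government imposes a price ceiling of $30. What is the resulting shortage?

Equilibrium price would be P* = 72.5, so the ceiling at 30 binds.
At P = 30: D = 270.5 − 1(30) = 240.5, S = 16.75 + 2.5(30) = 91.75.
Shortage = 240.5 − 91.75 = 148.75.

Shortage = 148.75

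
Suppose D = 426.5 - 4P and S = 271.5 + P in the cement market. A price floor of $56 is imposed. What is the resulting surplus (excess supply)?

Surplus = 125

Equilibrium price would be P* = 31, so the floor at 56 binds.
At P = 56: D = 202.5, S = 327.5.
Surplus = 327.5 − 202.5 = 125.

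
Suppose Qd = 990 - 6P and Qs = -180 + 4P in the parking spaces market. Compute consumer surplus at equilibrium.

Consumer surplus = 6912

Equilibrium: 990 - 6P = -180 + 4P gives P* = 117, Q* = 288.
Demand choke price (Qd = 0): P = 165.
CS = ½(165 − 117)(288) = 6912.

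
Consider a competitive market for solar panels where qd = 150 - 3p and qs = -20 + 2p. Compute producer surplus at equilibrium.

Producer surplus = 576

Equilibrium: 150 - 3p = -20 + 2p gives p* = 34, q* = 48.
Supply starts at p = 10 (where qs = 0).
PS = ½(34 − 10)(48) = 576.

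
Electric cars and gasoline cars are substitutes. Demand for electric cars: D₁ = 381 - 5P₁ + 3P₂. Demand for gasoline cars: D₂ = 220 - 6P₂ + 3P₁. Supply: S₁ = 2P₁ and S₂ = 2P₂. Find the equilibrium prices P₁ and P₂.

P₁ = 3708/47, P₂ = 2683/47

Market 1: 381 - 5P₁ + 3P₂ = 2P₁ → 7P₁ - 3P₂ = 381.
Market 2: 8P₂ - 3P₁ = 220.
Eliminating P₂: 8×(1) + 3×(2) gives 47P₁ = 3708, so P₁ = 3708/47.
Back-substitute into (2): P₂ = (220 + 3×3708/47) / 8 = 2683/47.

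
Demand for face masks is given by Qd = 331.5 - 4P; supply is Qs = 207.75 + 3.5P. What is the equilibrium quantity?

Q* = 265.5

Set Qd = Qs: 331.5 - 4P = 207.75 + 3.5P.
123.75 = 7.5P, so P* = 16.5.
Q* = 331.5 − 4(16.5) = 265.5.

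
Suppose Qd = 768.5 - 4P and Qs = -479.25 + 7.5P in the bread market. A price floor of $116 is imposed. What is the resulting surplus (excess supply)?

Equilibrium price would be P* = 108.5, so the floor at 116 binds.
At P = 116: Qd = 304.5, Qs = 390.75.
Surplus = 390.75 − 304.5 = 86.25.

Surplus = 86.25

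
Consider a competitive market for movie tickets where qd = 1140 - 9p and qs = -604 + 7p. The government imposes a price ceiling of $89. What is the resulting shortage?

Shortage = 320

Equilibrium price would be p* = 109, so the ceiling at 89 binds.
At p = 89: qd = 1140 − 9(89) = 339, qs = -604 + 7(89) = 19.
Shortage = 339 − 19 = 320.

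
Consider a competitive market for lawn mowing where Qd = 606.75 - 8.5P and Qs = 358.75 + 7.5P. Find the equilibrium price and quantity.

Set Qd = Qs: 606.75 - 8.5P = 358.75 + 7.5P.
248 = 16P, so P* = 15.5.
Q* = 606.75 − 8.5(15.5) = 475.

P* = 15.5, Q* = 475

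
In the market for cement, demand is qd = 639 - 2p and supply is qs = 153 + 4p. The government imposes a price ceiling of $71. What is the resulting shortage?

Equilibrium price would be p* = 81, so the ceiling at 71 binds.
At p = 71: qd = 639 − 2(71) = 497, qs = 153 + 4(71) = 437.
Shortage = 497 − 437 = 60.

Shortage = 60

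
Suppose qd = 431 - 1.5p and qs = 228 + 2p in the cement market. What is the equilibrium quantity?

Set qd = qs: 431 - 1.5p = 228 + 2p.
203 = 3.5p, so p* = 58.
q* = 431 − 1.5(58) = 344.

q* = 344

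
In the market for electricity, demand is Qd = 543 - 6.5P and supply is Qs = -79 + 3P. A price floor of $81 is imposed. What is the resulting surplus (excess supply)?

Equilibrium price would be P* = 1244/19, so the floor at 81 binds.
At P = 81: Qd = 16.5, Qs = 164.
Surplus = 164 − 16.5 = 147.5.

Surplus = 147.5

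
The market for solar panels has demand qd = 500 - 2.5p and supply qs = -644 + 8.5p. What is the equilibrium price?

p* = 104

Set qd = qs: 500 - 2.5p = -644 + 8.5p.
1144 = 11p, so p* = 104.
q* = 500 − 2.5(104) = 240.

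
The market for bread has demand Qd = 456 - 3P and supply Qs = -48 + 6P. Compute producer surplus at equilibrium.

Equilibrium: 456 - 3P = -48 + 6P gives P* = 56, Q* = 288.
Supply starts at P = 8 (where Qs = 0).
PS = ½(56 − 8)(288) = 6912.

Producer surplus = 6912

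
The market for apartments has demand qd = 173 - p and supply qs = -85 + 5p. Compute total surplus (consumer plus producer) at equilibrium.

Equilibrium: 173 - p = -85 + 5p gives p* = 43, q* = 130.
Demand choke price: p = 173; supply starts at p = 17.
CS = ½(173 − 43)(130) = 8450; PS = ½(43 − 17)(130) = 1690.

Total surplus = 10140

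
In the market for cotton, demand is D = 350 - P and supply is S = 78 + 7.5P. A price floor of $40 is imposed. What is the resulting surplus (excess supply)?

Equilibrium price would be P* = 32, so the floor at 40 binds.
At P = 40: D = 310, S = 378.
Surplus = 378 − 310 = 68.

Surplus = 68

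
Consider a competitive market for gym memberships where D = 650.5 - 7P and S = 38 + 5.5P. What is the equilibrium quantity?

Set D = S: 650.5 - 7P = 38 + 5.5P.
612.5 = 12.5P, so P* = 49.
Q* = 650.5 − 7(49) = 307.5.

Q* = 307.5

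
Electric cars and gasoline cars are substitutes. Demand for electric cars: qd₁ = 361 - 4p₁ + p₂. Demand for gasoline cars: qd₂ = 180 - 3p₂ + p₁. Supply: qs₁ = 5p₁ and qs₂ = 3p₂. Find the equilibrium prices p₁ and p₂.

p₁ = 2346/53, p₂ = 1981/53

Market 1: 361 - 4p₁ + p₂ = 5p₁ → 9p₁ - p₂ = 361.
Market 2: 6p₂ - p₁ = 180.
Eliminating p₂: 6×(1) + 1×(2) gives 53p₁ = 2346, so p₁ = 2346/53.
Back-substitute into (2): p₂ = (180 + 1×2346/53) / 6 = 1981/53.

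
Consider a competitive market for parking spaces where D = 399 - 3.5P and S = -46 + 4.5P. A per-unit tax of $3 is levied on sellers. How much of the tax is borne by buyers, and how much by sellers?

Pre-tax equilibrium: P* = 55.625, Q* = 204.3125.
Tax on sellers shifts supply to S = -46 + 4.5(P − 3) = -59.5 + 4.5P.
399 - 3.5P = -59.5 + 4.5P gives buyer price Pb = 57.3125; sellers receive Ps = 57.3125 − 3 = 54.3125.
New quantity: Q = 399 − 3.5(57.3125) = 198.40625.
Buyer burden = 57.3125 − 55.625 = 1.6875; seller burden = 55.625 − 54.3125 = 1.3125.

Buyers bear $1.6875, sellers bear $1.3125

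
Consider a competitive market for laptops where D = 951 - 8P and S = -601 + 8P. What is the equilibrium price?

P* = 97

Set D = S: 951 - 8P = -601 + 8P.
1552 = 16P, so P* = 97.
Q* = 951 − 8(97) = 175.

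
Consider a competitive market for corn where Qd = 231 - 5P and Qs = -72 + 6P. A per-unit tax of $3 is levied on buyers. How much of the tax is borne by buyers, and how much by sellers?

Pre-tax equilibrium: P* = 303/11, Q* = 1026/11.
Tax on buyers shifts demand to Qd = 231 − 5(P + 3) = 216 - 5P.
216 - 5P = -72 + 6P gives seller price Ps = 288/11; buyers pay Pb = 288/11 + 3 = 321/11.
New quantity: Q = 231 − 5(321/11) = 936/11.
Buyer burden = 321/11 − 303/11 = 18/11; seller burden = 303/11 − 288/11 = 15/11.

Buyers bear 18/11, sellers bear 15/11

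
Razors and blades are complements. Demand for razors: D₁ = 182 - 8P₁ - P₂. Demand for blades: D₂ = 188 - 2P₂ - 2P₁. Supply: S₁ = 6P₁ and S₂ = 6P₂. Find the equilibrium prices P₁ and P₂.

Market 1: 182 - 8P₁ - P₂ = 6P₁ → 14P₁ + P₂ = 182.
Market 2: 8P₂ + 2P₁ = 188.
Eliminating P₂: 8×(1) − 1×(2) gives 110P₁ = 1268, so P₁ = 634/55.
Back-substitute into (2): P₂ = (188 − 2×634/55) / 8 = 1134/55.

P₁ = 634/55, P₂ = 1134/55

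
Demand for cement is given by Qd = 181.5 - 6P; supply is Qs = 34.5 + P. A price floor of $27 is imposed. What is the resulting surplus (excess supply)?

Equilibrium price would be P* = 21, so the floor at 27 binds.
At P = 27: Qd = 19.5, Qs = 61.5.
Surplus = 61.5 − 19.5 = 42.

Surplus = 42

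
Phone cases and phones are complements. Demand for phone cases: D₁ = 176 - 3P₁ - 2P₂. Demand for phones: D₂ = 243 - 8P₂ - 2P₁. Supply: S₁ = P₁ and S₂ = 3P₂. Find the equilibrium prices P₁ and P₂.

P₁ = 36.25, P₂ = 15.5

Market 1: 176 - 3P₁ - 2P₂ = P₁ → 4P₁ + 2P₂ = 176.
Market 2: 11P₂ + 2P₁ = 243.
Eliminating P₂: 11×(1) − 2×(2) gives 40P₁ = 1450, so P₁ = 36.25.
Back-substitute into (2): P₂ = (243 − 2×36.25) / 11 = 15.5.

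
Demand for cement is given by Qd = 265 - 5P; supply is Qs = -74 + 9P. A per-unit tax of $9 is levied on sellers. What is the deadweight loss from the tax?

Deadweight loss = 3645/28

Pre-tax equilibrium: P* = 339/14, Q* = 2015/14.
Tax on sellers shifts supply to Qs = -74 + 9(P − 9) = -155 + 9P.
265 - 5P = -155 + 9P gives buyer price Pb = 30; sellers receive Ps = 30 − 9 = 21.
New quantity: Q = 265 − 5(30) = 115.
DWL = ½ × 9 × (2015/14 − 115) = 3645/28.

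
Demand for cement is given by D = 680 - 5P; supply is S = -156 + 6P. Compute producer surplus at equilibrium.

Equilibrium: 680 - 5P = -156 + 6P gives P* = 76, Q* = 300.
Supply starts at P = 26 (where S = 0).
PS = ½(76 − 26)(300) = 7500.

Producer surplus = 7500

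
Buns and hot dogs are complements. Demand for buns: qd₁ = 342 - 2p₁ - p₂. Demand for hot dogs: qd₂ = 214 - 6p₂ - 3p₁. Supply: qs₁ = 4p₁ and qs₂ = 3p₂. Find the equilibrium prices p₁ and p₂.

p₁ = 2864/51, p₂ = 86/17

Market 1: 342 - 2p₁ - p₂ = 4p₁ → 6p₁ + p₂ = 342.
Market 2: 9p₂ + 3p₁ = 214.
Eliminating p₂: 9×(1) − 1×(2) gives 51p₁ = 2864, so p₁ = 2864/51.
Back-substitute into (2): p₂ = (214 − 3×2864/51) / 9 = 86/17.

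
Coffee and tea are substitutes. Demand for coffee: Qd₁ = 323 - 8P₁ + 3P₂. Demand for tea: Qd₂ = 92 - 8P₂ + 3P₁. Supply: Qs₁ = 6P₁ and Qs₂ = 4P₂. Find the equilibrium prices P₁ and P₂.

P₁ = 1384/53, P₂ = 2257/159

Market 1: 323 - 8P₁ + 3P₂ = 6P₁ → 14P₁ - 3P₂ = 323.
Market 2: 12P₂ - 3P₁ = 92.
Eliminating P₂: 12×(1) + 3×(2) gives 159P₁ = 4152, so P₁ = 1384/53.
Back-substitute into (2): P₂ = (92 + 3×1384/53) / 12 = 2257/159.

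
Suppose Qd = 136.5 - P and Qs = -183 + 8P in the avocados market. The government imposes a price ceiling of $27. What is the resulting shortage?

Equilibrium price would be P* = 35.5, so the ceiling at 27 binds.
At P = 27: Qd = 136.5 − 1(27) = 109.5, Qs = -183 + 8(27) = 33.
Shortage = 109.5 − 33 = 76.5.

Shortage = 76.5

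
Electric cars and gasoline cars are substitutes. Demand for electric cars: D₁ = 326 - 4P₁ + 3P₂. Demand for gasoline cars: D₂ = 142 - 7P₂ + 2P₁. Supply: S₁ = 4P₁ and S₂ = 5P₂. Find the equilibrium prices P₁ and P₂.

Market 1: 326 - 4P₁ + 3P₂ = 4P₁ → 8P₁ - 3P₂ = 326.
Market 2: 12P₂ - 2P₁ = 142.
Eliminating P₂: 12×(1) + 3×(2) gives 90P₁ = 4338, so P₁ = 48.2.
Back-substitute into (2): P₂ = (142 + 2×48.2) / 12 = 298/15.

P₁ = 48.2, P₂ = 298/15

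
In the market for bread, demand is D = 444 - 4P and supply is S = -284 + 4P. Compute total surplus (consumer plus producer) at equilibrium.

Equilibrium: 444 - 4P = -284 + 4P gives P* = 91, Q* = 80.
Demand choke price: P = 111; supply starts at P = 71.
CS = ½(111 − 91)(80) = 800; PS = ½(91 − 71)(80) = 800.

Total surplus = 1600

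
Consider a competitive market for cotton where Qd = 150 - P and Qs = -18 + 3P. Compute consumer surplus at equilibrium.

Equilibrium: 150 - P = -18 + 3P gives P* = 42, Q* = 108.
Demand choke price (Qd = 0): P = 150.
CS = ½(150 − 42)(108) = 5832.

Consumer surplus = 5832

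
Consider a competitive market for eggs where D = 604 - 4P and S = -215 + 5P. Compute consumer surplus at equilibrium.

Consumer surplus = 7200

Equilibrium: 604 - 4P = -215 + 5P gives P* = 91, Q* = 240.
Demand choke price (D = 0): P = 151.
CS = ½(151 − 91)(240) = 7200.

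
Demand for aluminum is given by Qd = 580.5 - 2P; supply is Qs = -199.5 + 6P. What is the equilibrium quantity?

Set Qd = Qs: 580.5 - 2P = -199.5 + 6P.
780 = 8P, so P* = 97.5.
Q* = 580.5 − 2(97.5) = 385.5.

Q* = 385.5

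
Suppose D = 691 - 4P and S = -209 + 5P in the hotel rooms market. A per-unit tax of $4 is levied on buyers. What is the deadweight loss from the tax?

Deadweight loss = 160/9

Pre-tax equilibrium: P* = 100, Q* = 291.
Tax on buyers shifts demand to D = 691 − 4(P + 4) = 675 - 4P.
675 - 4P = -209 + 5P gives seller price Ps = 884/9; buyers pay Pb = 884/9 + 4 = 920/9.
New quantity: Q = 691 − 4(920/9) = 2539/9.
DWL = ½ × 4 × (291 − 2539/9) = 160/9.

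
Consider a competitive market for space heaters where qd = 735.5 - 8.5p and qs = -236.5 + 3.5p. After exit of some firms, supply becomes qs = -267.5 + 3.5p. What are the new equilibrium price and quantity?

p' = 1003/12, q' = 601/24

Original equilibrium: p* = 81, q* = 47.
New equilibrium: 735.5 - 8.5p = -267.5 + 3.5p, so 1003 = 12p and p' = 1003/12; q' = 735.5 − 8.5(1003/12) = 601/24.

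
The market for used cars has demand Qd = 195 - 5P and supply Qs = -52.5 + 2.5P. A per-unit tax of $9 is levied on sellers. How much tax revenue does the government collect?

Tax revenue = 135

Pre-tax equilibrium: P* = 33, Q* = 30.
Tax on sellers shifts supply to Qs = -52.5 + 2.5(P − 9) = -75 + 2.5P.
195 - 5P = -75 + 2.5P gives buyer price Pb = 36; sellers receive Ps = 36 − 9 = 27.
New quantity: Q = 195 − 5(36) = 15.
Revenue = 9 × 15 = 135.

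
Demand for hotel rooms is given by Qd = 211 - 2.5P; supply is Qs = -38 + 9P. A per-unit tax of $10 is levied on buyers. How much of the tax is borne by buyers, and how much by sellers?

Pre-tax equilibrium: P* = 498/23, Q* = 3608/23.
Tax on buyers shifts demand to Qd = 211 − 2.5(P + 10) = 186 - 2.5P.
186 - 2.5P = -38 + 9P gives seller price Ps = 448/23; buyers pay Pb = 448/23 + 10 = 678/23.
New quantity: Q = 211 − 2.5(678/23) = 3158/23.
Buyer burden = 678/23 − 498/23 = 180/23; seller burden = 498/23 − 448/23 = 50/23.

Buyers bear 180/23, sellers bear 50/23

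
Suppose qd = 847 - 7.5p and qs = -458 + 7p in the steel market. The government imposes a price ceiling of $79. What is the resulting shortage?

Equilibrium price would be p* = 90, so the ceiling at 79 binds.
At p = 79: qd = 847 − 7.5(79) = 254.5, qs = -458 + 7(79) = 95.
Shortage = 254.5 − 95 = 159.5.

Shortage = 159.5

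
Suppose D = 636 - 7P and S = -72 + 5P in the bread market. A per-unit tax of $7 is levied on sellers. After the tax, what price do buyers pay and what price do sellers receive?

Pre-tax equilibrium: P* = 59, Q* = 223.
Tax on sellers shifts supply to S = -72 + 5(P − 7) = -107 + 5P.
636 - 7P = -107 + 5P gives buyer price Pb = 743/12; sellers receive Ps = 743/12 − 7 = 659/12.
New quantity: Q = 636 − 7(743/12) = 2431/12.

Buyers pay 743/12, sellers receive 659/12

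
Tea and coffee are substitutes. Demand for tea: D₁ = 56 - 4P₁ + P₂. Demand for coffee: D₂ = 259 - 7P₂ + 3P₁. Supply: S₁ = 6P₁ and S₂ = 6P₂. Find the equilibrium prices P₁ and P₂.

Market 1: 56 - 4P₁ + P₂ = 6P₁ → 10P₁ - P₂ = 56.
Market 2: 13P₂ - 3P₁ = 259.
Eliminating P₂: 13×(1) + 1×(2) gives 127P₁ = 987, so P₁ = 987/127.
Back-substitute into (2): P₂ = (259 + 3×987/127) / 13 = 2758/127.

P₁ = 987/127, P₂ = 2758/127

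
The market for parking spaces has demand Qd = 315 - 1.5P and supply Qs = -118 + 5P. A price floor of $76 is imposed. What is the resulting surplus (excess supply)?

Surplus = 61

Equilibrium price would be P* = 866/13, so the floor at 76 binds.
At P = 76: Qd = 201, Qs = 262.
Surplus = 262 − 201 = 61.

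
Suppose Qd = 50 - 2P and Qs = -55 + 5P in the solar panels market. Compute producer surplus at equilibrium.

Equilibrium: 50 - 2P = -55 + 5P gives P* = 15, Q* = 20.
Supply starts at P = 11 (where Qs = 0).
PS = ½(15 − 11)(20) = 40.

Producer surplus = 40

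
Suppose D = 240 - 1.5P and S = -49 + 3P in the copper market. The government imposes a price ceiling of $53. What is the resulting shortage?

Equilibrium price would be P* = 578/9, so the ceiling at 53 binds.
At P = 53: D = 240 − 1.5(53) = 160.5, S = -49 + 3(53) = 110.
Shortage = 160.5 − 110 = 50.5.

Shortage = 50.5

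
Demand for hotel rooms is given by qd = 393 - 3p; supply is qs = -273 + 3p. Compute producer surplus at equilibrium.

Producer surplus = 600

Equilibrium: 393 - 3p = -273 + 3p gives p* = 111, q* = 60.
Supply starts at p = 91 (where qs = 0).
PS = ½(111 − 91)(60) = 600.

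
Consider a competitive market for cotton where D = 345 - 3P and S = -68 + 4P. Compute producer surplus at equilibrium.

Producer surplus = 3528

Equilibrium: 345 - 3P = -68 + 4P gives P* = 59, Q* = 168.
Supply starts at P = 17 (where S = 0).
PS = ½(59 − 17)(168) = 3528.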